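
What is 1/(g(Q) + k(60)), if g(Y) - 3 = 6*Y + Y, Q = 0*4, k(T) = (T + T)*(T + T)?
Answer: 1/14403 ≈ 6.9430e-5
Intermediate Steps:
k(T) = 4*T² (k(T) = (2*T)*(2*T) = 4*T²)
Q = 0
g(Y) = 3 + 7*Y (g(Y) = 3 + (6*Y + Y) = 3 + 7*Y)
1/(g(Q) + k(60)) = 1/((3 + 7*0) + 4*60²) = 1/((3 + 0) + 4*3600) = 1/(3 + 14400) = 1/14403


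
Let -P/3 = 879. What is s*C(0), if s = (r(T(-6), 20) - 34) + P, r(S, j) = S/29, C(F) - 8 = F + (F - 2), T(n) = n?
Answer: -464790/29 ≈ -16027.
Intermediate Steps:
C(F) = 6 + 2*F (C(F) = 8 + (F + (F - 2)) = 8 + (F + (-2 + F)) = 8 + (-2 + 2*F) = 6 + 2*F)
r(S, j) = S/29 (r(S, j) = S*(1/29) = S/29)
P = -2637 (P = -3*879 = -2637)
s = -77465/29 (s = ((1/29)*(-6) - 34) - 2637 = (-6/29 - 34) - 2637 = -992/29 - 2637 = -77465/29 ≈ -2671.2)
s*C(0) = -77465*(6 + 2*0)/29 = -77465*(6 + 0)/29 = -77465/29*6 = -464790/29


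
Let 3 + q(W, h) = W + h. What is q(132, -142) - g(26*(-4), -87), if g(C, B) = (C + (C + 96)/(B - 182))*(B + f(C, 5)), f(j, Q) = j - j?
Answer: -2436713/269 ≈ -9058.4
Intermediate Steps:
f(j, Q) = 0
q(W, h) = -3 + W + h (q(W, h) = -3 + (W + h) = -3 + W + h)
g(C, B) = B*(C + (96 + C)/(-182 + B)) (g(C, B) = (C + (C + 96)/(B - 182))*(B + 0) = (C + (96 + C)/(-182 + B))*B = B*(C + (96 + C)/(-182 + B)))
q(132, -142) - g(26*(-4), -87) = (-3 + 132 - 142) - (-87)*(96 - 4706*(-4) - 2262*(-4))/(-182 - 87) = -13 - (-87)*(96 - 181*(-104) - 87*(-104))/(-269) = -13 - (-87)*(-1)*(96 + 18824 + 9048)/269 = -13 - (-87)*(-1)*27968/269 = -13 - 1*2433216/269 = -13 - 2433216/269 = -2436713/269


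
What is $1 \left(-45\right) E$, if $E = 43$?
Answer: $-1935$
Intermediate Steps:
$1 \left(-45\right) E = 1 \left(-45\right) 43 = \left(-45\right) 43 = -1935$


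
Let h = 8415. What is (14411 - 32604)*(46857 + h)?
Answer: -1005563496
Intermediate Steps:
(14411 - 32604)*(46857 + h) = (14411 - 32604)*(46857 + 8415) = -18193*55272 = -1005563496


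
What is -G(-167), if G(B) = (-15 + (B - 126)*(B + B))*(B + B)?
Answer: 32680898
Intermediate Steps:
G(B) = 2*B*(-15 + 2*B*(-126 + B)) (G(B) = (-15 + (-126 + B)*(2*B))*(2*B) = (-15 + 2*B*(-126 + B))*(2*B) = 2*B*(-15 + 2*B*(-126 + B)))
-G(-167) = -2*(-167)*(-15 - 252*(-167) + 2*(-167)²) = -2*(-167)*(-15 + 42084 + 2*27889) = -2*(-167)*(-15 + 42084 + 55778) = -2*(-167)*97847 = -1*(-32680898) = 32680898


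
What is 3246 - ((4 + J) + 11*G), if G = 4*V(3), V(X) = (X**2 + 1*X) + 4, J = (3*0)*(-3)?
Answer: 2538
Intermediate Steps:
J = 0 (J = 0*(-3) = 0)
V(X) = 4 + X + X**2 (V(X) = (X**2 + X) + 4 = (X + X**2) + 4 = 4 + X + X**2)
G = 64 (G = 4*(4 + 3 + 3**2) = 4*(4 + 3 + 9) = 4*16 = 64)
3246 - ((4 + J) + 11*G) = 3246 - ((4 + 0) + 11*64) = 3246 - (4 + 704) = 3246 - 1*708 = 3246 - 708 = 2538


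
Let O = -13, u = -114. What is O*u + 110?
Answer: 1592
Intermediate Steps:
O*u + 110 = -13*(-114) + 110 = 1482 + 110 = 1592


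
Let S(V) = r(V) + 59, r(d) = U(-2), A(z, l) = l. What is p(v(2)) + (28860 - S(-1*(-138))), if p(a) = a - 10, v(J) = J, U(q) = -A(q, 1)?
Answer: 28794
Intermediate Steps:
U(q) = -1 (U(q) = -1*1 = -1)
r(d) = -1
p(a) = -10 + a
S(V) = 58 (S(V) = -1 + 59 = 58)
p(v(2)) + (28860 - S(-1*(-138))) = (-10 + 2) + (28860 - 1*58) = -8 + (28860 - 58) = -8 + 28802 = 28794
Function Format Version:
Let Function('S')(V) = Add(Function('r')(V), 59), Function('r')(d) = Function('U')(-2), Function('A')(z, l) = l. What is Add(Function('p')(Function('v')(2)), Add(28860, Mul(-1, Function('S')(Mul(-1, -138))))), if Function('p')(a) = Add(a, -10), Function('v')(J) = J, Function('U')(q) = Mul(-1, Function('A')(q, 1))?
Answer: 28794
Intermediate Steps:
Function('U')(q) = -1 (Function('U')(q) = Mul(-1, 1) = -1)
Function('r')(d) = -1
Function('p')(a) = Add(-10, a)
Function('S')(V) = 58 (Function('S')(V) = Add(-1, 59) = 58)
Add(Function('p')(Function('v')(2)), Add(28860, Mul(-1, Function('S')(Mul(-1, -138))))) = Add(Add(-10, 2), Add(28860, Mul(-1, 58))) = Add(-8, Add(28860, -58)) = Add(-8, 28802) = 28794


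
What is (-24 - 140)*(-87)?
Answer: 14268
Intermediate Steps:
(-24 - 140)*(-87) = -164*(-87) = 14268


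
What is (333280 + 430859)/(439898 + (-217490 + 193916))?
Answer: 764139/416324 ≈ 1.8354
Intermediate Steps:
(333280 + 430859)/(439898 + (-217490 + 193916)) = 764139/(439898 - 23574) = 764139/416324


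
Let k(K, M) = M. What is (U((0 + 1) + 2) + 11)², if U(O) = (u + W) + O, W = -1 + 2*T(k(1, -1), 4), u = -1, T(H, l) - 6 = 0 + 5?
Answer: 1156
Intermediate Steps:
T(H, l) = 11 (T(H, l) = 6 + (0 + 5) = 6 + 5 = 11)
W = 21 (W = -1 + 2*11 = -1 + 22 = 21)
U(O) = 20 + O (U(O) = (-1 + 21) + O = 20 + O)
(U((0 + 1) + 2) + 11)² = ((20 + ((0 + 1) + 2)) + 11)² = ((20 + (1 + 2)) + 11)² = ((20 + 3) + 11)² = (23 + 11)² = 34² = 1156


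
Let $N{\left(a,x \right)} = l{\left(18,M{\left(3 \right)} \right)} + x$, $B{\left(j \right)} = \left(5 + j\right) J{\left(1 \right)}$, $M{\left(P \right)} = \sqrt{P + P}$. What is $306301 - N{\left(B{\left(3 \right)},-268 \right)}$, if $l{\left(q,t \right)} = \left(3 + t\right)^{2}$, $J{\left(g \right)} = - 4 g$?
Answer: $306554 - 6 \sqrt{6} \approx 3.0654 \cdot 10^{5}$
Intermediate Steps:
$M{\left(P \right)} = \sqrt{2} \sqrt{P}$ ($M{\left(P \right)} = \sqrt{2 P} = \sqrt{2} \sqrt{P}$)
$B{\left(j \right)} = -20 - 4 j$ ($B{\left(j \right)} = \left(5 + j\right) \left(\left(-4\right) 1\right) = \left(5 + j\right) \left(-4\right) = -20 - 4 j$)
$N{\left(a,x \right)} = x + \left(3 + \sqrt{6}\right)^{2}$ ($N{\left(a,x \right)} = \left(3 + \sqrt{2} \sqrt{3}\right)^{2} + x = \left(3 + \sqrt{6}\right)^{2} + x = x + \left(3 + \sqrt{6}\right)^{2}$)
$306301 - N{\left(B{\left(3 \right)},-268 \right)} = 306301 - \left(-268 + \left(3 + \sqrt{6}\right)^{2}\right) = 306301 + \left(268 - \left(3 + \sqrt{6}\right)^{2}\right) = 306569 - \left(3 + \sqrt{6}\right)^{2}$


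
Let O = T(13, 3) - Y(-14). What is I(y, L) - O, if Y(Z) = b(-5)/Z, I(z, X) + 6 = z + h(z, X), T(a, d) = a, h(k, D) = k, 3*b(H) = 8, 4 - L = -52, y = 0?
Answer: -403/21 ≈ -19.190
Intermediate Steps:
L = 56 (L = 4 - 1*(-52) = 4 + 52 = 56)
b(H) = 8/3 (b(H) = (1/3)*8 = 8/3)
I(z, X) = -6 + 2*z (I(z, X) = -6 + (z + z) = -6 + 2*z)
Y(Z) = 8/(3*Z)
O = 277/21 (O = 13 - 8/(3*(-14)) = 13 - 8*(-1)/(3*14) = 13 - 1*(-4/21) = 13 + 4/21 = 277/21 ≈ 13.190)
I(y, L) - O = (-6 + 2*0) - 1*277/21 = (-6 + 0) - 277/21 = -6 - 277/21 = -403/21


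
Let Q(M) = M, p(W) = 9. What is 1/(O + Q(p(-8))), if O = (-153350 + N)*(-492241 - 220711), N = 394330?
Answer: -1/171807172951 ≈ -5.8205e-12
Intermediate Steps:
O = -171807172960 (O = (-153350 + 394330)*(-492241 - 220711) = 240980*(-712952) = -171807172960)
1/(O + Q(p(-8))) = 1/(-171807172960 + 9) = 1/(-171807172951) = -1/171807172951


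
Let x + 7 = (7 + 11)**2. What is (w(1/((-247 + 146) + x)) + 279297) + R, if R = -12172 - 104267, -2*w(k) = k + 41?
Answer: 70345799/432 ≈ 1.6284e+5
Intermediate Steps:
x = 317 (x = -7 + (7 + 11)**2 = -7 + 18**2 = -7 + 324 = 317)
w(k) = -41/2 - k/2 (w(k) = -(k + 41)/2 = -(41 + k)/2 = -41/2 - k/2)
R = -116439
(w(1/((-247 + 146) + x)) + 279297) + R = ((-41/2 - 1/(2*((-247 + 146) + 317))) + 279297) - 116439 = ((-41/2 - 1/(2*(-101 + 317))) + 279297) - 116439 = ((-41/2 - 1/2/216) + 279297) - 116439 = ((-41/2 - 1/2*1/216) + 279297) - 116439 = ((-41/2 - 1/432) + 279297) - 116439 = (-8857/432 + 279297) - 116439 = 120647447/432 - 116439 = 70345799/432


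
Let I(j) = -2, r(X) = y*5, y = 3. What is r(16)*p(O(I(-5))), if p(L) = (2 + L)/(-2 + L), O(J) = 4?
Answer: 45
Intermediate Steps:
r(X) = 15 (r(X) = 3*5 = 15)
p(L) = (2 + L)/(-2 + L)
r(16)*p(O(I(-5))) = 15*((2 + 4)/(-2 + 4)) = 15*(6/2) = 15*((½)*6) = 15*3 = 45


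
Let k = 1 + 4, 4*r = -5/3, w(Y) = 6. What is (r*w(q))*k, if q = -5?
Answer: -25/2 ≈ -12.500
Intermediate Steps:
r = -5/12 (r = (-5/3)/4 = (-5*1/3)/4 = (1/4)*(-5/3) = -5/12 ≈ -0.41667)
k = 5
(r*w(q))*k = -5/12*6*5 = -5/2*5 = -25/2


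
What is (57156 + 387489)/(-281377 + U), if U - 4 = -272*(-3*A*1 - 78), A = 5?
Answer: -49405/28453 ≈ -1.7364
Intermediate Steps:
U = 25300 (U = 4 - 272*(-3*5*1 - 78) = 4 - 272*(-15*1 - 78) = 4 - 272*(-15 - 78) = 4 - 272*(-93) = 4 + 25296 = 25300)
(57156 + 387489)/(-281377 + U) = (57156 + 387489)/(-281377 + 25300) = 444645/(-256077) = 444645*(-1/256077) = -49405/28453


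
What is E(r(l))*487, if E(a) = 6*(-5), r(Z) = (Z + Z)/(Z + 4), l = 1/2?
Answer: -14610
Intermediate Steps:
l = ½ ≈ 0.50000
r(Z) = 2*Z/(4 + Z) (r(Z) = (2*Z)/(4 + Z) = 2*Z/(4 + Z))
E(a) = -30
E(r(l))*487 = -30*487 = -14610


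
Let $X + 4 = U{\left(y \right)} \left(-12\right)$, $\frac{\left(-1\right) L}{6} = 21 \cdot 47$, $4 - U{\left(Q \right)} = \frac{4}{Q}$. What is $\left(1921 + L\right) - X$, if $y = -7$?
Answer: $- \frac{27595}{7} \approx -3942.1$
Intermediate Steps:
$U{\left(Q \right)} = 4 - \frac{4}{Q}$
$L = -5922$ ($L = - 6 \cdot 21 \cdot 47 = \left(-6\right) 987 = -5922$)
$X = - \frac{412}{7}$ ($X = -4 + \left(4 - \frac{4}{-7}\right) \left(-12\right) = -4 + \left(4 - - \frac{4}{7}\right) \left(-12\right) = -4 + \left(4 + \frac{4}{7}\right) \left(-12\right) = -4 + \frac{32}{7} \left(-12\right) = -4 - \frac{384}{7} = - \frac{412}{7} \approx -58.857$)
$\left(1921 + L\right) - X = \left(1921 - 5922\right) - - \frac{412}{7} = -4001 + \frac{412}{7} = - \frac{27595}{7}$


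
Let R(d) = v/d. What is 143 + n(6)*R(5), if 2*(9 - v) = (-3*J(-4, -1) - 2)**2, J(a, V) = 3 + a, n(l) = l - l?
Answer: 143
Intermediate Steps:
n(l) = 0
v = 17/2 (v = 9 - (-3*(3 - 4) - 2)**2/2 = 9 - (-3*(-1) - 2)**2/2 = 9 - (3 - 2)**2/2 = 9 - 1/2*1**2 = 9 - 1/2*1 = 9 - 1/2 = 17/2 ≈ 8.5000)
R(d) = 17/(2*d)
143 + n(6)*R(5) = 143 + 0*((17/2)/5) = 143 + 0*((17/2)*(1/5)) = 143 + 0*(17/10) = 143 + 0 = 143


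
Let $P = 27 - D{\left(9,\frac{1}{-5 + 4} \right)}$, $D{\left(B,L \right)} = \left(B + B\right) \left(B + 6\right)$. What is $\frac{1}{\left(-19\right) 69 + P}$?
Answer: $- \frac{1}{1554} \approx -0.0006435$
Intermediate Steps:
$D{\left(B,L \right)} = 2 B \left(6 + B\right)$
$P = -243$ ($P = 27 - 2 \cdot 9 \left(6 + 9\right) = 27 - 2 \cdot 9 \cdot 15 = 27 - 270 = -243$)
$\frac{1}{\left(-19\right) 69 + P} = \frac{1}{\left(-19\right) 69 - 243} = \frac{1}{-1311 - 243} = \frac{1}{-1554} = - \frac{1}{1554}$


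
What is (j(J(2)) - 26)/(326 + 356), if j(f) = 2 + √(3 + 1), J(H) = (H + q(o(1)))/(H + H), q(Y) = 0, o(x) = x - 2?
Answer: -1/31 ≈ -0.032258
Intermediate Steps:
o(x) = -2 + x
J(H) = ½ (J(H) = (H + 0)/(H + H) = H/((2*H)) = H*(1/(2*H)) = ½)
j(f) = 4 (j(f) = 2 + √4 = 2 + 2 = 4)
(j(J(2)) - 26)/(326 + 356) = (4 - 26)/(326 + 356) = -22/682 = -22*1/682 = -1/31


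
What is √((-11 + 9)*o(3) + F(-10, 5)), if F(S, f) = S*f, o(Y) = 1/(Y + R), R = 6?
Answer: 2*I*√113/3 ≈ 7.0868*I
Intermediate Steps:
o(Y) = 1/(6 + Y) (o(Y) = 1/(Y + 6) = 1/(6 + Y))
√((-11 + 9)*o(3) + F(-10, 5)) = √((-11 + 9)/(6 + 3) - 10*5) = √(-2/9 - 50) = √(-452/9) = 2*I*√113/3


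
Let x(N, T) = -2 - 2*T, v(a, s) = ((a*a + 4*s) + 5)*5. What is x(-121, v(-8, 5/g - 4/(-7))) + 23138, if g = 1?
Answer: 155562/7 ≈ 22223.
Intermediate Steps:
v(a, s) = 25 + 5*a**2 + 20*s (v(a, s) = ((a**2 + 4*s) + 5)*5 = (5 + a**2 + 4*s)*5 = 25 + 5*a**2 + 20*s)
x(-121, v(-8, 5/g - 4/(-7))) + 23138 = (-2 - 2*(25 + 5*(-8)**2 + 20*(5/1 - 4/(-7)))) + 23138 = (-2 - 2*(25 + 5*64 + 20*(5*1 - 4*(-1/7)))) + 23138 = (-2 - 2*(25 + 320 + 20*(5 + 4/7))) + 23138 = (-2 - 2*(25 + 320 + 20*(39/7))) + 23138 = (-2 - 2*(25 + 320 + 780/7)) + 23138 = (-2 - 2*3195/7) + 23138 = (-2 - 6390/7) + 23138 = -6404/7 + 23138 = 155562/7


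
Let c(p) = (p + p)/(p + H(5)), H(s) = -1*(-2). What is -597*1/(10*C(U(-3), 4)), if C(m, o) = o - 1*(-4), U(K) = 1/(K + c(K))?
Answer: -597/80 ≈ -7.4625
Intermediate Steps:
H(s) = 2
c(p) = 2*p/(2 + p) (c(p) = (p + p)/(p + 2) = (2*p)/(2 + p) = 2*p/(2 + p))
U(K) = 1/(K + 2*K/(2 + K))
C(m, o) = 4 + o (C(m, o) = o + 4 = 4 + o)
-597*1/(10*C(U(-3), 4)) = -597*1/(10*(4 + 4)) = -597/((1*8)*10) = -597/(8*10) = -597/80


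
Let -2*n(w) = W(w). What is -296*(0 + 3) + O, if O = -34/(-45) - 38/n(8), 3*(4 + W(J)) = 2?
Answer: -40952/45 ≈ -910.04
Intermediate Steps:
W(J) = -10/3 (W(J) = -4 + (⅓)*2 = -4 + ⅔ = -10/3)
n(w) = 5/3 (n(w) = -½*(-10/3) = 5/3)
O = -992/45 (O = -34/(-45) - 38/5/3 = -34*(-1/45) - 38*⅗ = 34/45 - 114/5 = -992/45 ≈ -22.044)
-296*(0 + 3) + O = -296*(0 + 3) - 992/45 = -296*3 - 992/45 = -74*12 - 992/45 = -888 - 992/45 = -40952/45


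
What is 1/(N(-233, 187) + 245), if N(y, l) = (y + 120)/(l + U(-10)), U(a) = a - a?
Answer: 187/45702 ≈ 0.0040917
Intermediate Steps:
U(a) = 0
N(y, l) = (120 + y)/l (N(y, l) = (y + 120)/(l + 0) = (120 + y)/l)
1/(N(-233, 187) + 245) = 1/((120 - 233)/187 + 245) = 1/((1/187)*(-113) + 245) = 1/(-113/187 + 245) = 1/(45702/187) = 187/45702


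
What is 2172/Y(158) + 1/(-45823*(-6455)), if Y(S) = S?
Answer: 321225187069/23367209735 ≈ 13.747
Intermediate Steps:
2172/Y(158) + 1/(-45823*(-6455)) = 2172/158 + 1/(-45823*(-6455)) = 2172*(1/158) - 1/45823*(-1/6455) = 1086/79 + 1/295787465 = 321225187069/23367209735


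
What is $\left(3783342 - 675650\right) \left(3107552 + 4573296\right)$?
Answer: $23869709882816$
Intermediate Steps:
$\left(3783342 - 675650\right) \left(3107552 + 4573296\right) = 3107692 \cdot 7680848 = 23869709882816$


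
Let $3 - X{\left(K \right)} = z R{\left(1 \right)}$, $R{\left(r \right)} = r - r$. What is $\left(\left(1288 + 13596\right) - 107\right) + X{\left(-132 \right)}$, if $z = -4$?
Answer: $14780$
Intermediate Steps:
$R{\left(r \right)} = 0$
$X{\left(K \right)} = 3$ ($X{\left(K \right)} = 3 - \left(-4\right) 0 = 3 - 0 = 3 + 0 = 3$)
$\left(\left(1288 + 13596\right) - 107\right) + X{\left(-132 \right)} = \left(\left(1288 + 13596\right) - 107\right) + 3 = \left(14884 - 107\right) + 3 = 14777 + 3 = 14780$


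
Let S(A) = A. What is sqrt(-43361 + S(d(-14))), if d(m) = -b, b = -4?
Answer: I*sqrt(43357) ≈ 208.22*I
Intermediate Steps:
d(m) = 4 (d(m) = -1*(-4) = 4)
sqrt(-43361 + S(d(-14))) = sqrt(-43361 + 4) = sqrt(-43357) = I*sqrt(43357)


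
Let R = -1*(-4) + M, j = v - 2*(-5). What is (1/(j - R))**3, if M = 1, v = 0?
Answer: 1/125 ≈ 0.0080000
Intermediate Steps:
j = 10 (j = 0 - 2*(-5) = 0 + 10 = 10)
R = 5 (R = -1*(-4) + 1 = 4 + 1 = 5)
(1/(j - R))**3 = (1/(10 - 1*5))**3 = (1/(10 - 5))**3 = (1/5)**3 = 1/125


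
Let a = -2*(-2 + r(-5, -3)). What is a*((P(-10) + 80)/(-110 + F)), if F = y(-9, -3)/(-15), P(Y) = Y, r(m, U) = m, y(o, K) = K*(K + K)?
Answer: -1225/139 ≈ -8.8129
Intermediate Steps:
y(o, K) = 2*K**2 (y(o, K) = K*(2*K) = 2*K**2)
F = -6/5 (F = (2*(-3)**2)/(-15) = (2*9)*(-1/15) = 18*(-1/15) = -6/5 ≈ -1.2000)
a = 14 (a = -2*(-2 - 5) = -2*(-7) = 14)
a*((P(-10) + 80)/(-110 + F)) = 14*((-10 + 80)/(-110 - 6/5)) = 14*(70/(-556/5)) = 14*(70*(-5/556)) = 14*(-175/278) = -1225/139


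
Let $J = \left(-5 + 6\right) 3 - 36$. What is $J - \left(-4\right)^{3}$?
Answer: $31$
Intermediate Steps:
$J = -33$ ($J = 1 \cdot 3 - 36 = 3 - 36 = -33$)
$J - \left(-4\right)^{3} = -33 - \left(-4\right)^{3} = -33 - -64 = -33 + 64 = 31$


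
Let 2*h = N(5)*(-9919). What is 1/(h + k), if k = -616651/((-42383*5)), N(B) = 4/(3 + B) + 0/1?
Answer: -847660/2099518281 ≈ -0.00040374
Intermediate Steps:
N(B) = 4/(3 + B) (N(B) = 4/(3 + B) + 0*1 = 4/(3 + B) + 0 = 4/(3 + B))
k = 616651/211915 (k = -616651/(-211915) = -616651*(-1/211915) = 616651/211915 ≈ 2.9099)
h = -9919/4 (h = ((4/(3 + 5))*(-9919))/2 = ((4/8)*(-9919))/2 = ((4*(⅛))*(-9919))/2 = ((½)*(-9919))/2 = (½)*(-9919/2) = -9919/4 ≈ -2479.8)
1/(h + k) = 1/(-9919/4 + 616651/211915) = 1/(-2099518281/847660) = -847660/2099518281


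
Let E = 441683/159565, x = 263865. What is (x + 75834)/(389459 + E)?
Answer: 54204070935/62144467018 ≈ 0.87223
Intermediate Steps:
E = 441683/159565 (E = 441683*(1/159565) = 441683/159565 ≈ 2.7680)
(x + 75834)/(389459 + E) = (263865 + 75834)/(389459 + 441683/159565) = 339699/(62144467018/159565) = 339699*(159565/62144467018) = 54204070935/62144467018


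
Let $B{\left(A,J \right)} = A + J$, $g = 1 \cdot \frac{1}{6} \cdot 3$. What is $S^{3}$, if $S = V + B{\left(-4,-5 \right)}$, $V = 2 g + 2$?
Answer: $-216$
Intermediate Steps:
$g = \frac{1}{2}$ ($g = 1 \cdot \frac{1}{6} \cdot 3 = \frac{1}{6} \cdot 3 = \frac{1}{2} \approx 0.5$)
$V = 3$ ($V = 2 \cdot \frac{1}{2} + 2 = 1 + 2 = 3$)
$S = -6$ ($S = 3 - 9 = -6$)
$S^{3} = \left(-6\right)^{3} = -216$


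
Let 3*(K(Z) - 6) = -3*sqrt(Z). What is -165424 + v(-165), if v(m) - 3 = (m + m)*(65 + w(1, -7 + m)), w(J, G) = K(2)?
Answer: -188851 + 330*sqrt(2) ≈ -1.8838e+5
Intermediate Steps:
K(Z) = 6 - sqrt(Z) (K(Z) = 6 + (-3*sqrt(Z))/3 = 6 - sqrt(Z))
w(J, G) = 6 - sqrt(2)
v(m) = 3 + 2*m*(71 - sqrt(2)) (v(m) = 3 + (m + m)*(65 + (6 - sqrt(2))) = 3 + (2*m)*(71 - sqrt(2)) = 3 + 2*m*(71 - sqrt(2)))
-165424 + v(-165) = -165424 + (3 + 142*(-165) - 2*(-165)*sqrt(2)) = -165424 + (3 - 23430 + 330*sqrt(2)) = -165424 + (-23427 + 330*sqrt(2)) = -188851 + 330*sqrt(2)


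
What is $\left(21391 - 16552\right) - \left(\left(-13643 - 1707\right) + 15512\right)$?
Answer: $4677$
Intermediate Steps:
$\left(21391 - 16552\right) - \left(\left(-13643 - 1707\right) + 15512\right) = \left(21391 - 16552\right) - \left(-15350 + 15512\right) = 4839 - 162 = 4677$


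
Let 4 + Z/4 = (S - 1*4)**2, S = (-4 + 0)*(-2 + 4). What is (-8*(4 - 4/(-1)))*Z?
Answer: -35840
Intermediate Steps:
S = -8 (S = -4*2 = -8)
Z = 560 (Z = -16 + 4*(-8 - 1*4)**2 = -16 + 4*(-8 - 4)**2 = -16 + 4*(-12)**2 = -16 + 4*144 = -16 + 576 = 560)
(-8*(4 - 4/(-1)))*Z = -8*(4 - 4/(-1))*560 = -8*(4 - 4*(-1))*560 = -8*(4 - 1*(-4))*560 = -8*(4 + 4)*560 = -8*8*560 = -64*560 = -35840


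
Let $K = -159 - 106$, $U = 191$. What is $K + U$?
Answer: $-74$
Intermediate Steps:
$K = -265$
$K + U = -265 + 191 = -74$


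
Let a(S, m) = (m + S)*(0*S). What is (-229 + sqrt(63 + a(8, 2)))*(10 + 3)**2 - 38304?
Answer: -77005 + 507*sqrt(7) ≈ -75664.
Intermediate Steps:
a(S, m) = 0 (a(S, m) = (S + m)*0 = 0)
(-229 + sqrt(63 + a(8, 2)))*(10 + 3)**2 - 38304 = (-229 + sqrt(63 + 0))*(10 + 3)**2 - 38304 = (-229 + sqrt(63))*13**2 - 38304 = (-229 + 3*sqrt(7))*169 - 38304 = (-38701 + 507*sqrt(7)) - 38304 = -77005 + 507*sqrt(7)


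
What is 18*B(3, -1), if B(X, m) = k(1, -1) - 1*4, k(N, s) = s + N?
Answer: -72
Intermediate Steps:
k(N, s) = N + s
B(X, m) = -4 (B(X, m) = (1 - 1) - 1*4 = 0 - 4 = -4)
18*B(3, -1) = 18*(-4) = -72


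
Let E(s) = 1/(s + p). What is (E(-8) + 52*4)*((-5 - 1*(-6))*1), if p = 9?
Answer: 209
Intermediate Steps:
E(s) = 1/(9 + s) (E(s) = 1/(s + 9) = 1/(9 + s))
(E(-8) + 52*4)*((-5 - 1*(-6))*1) = (1/(9 - 8) + 52*4)*((-5 - 1*(-6))*1) = (1/1 + 208)*((-5 + 6)*1) = (1 + 208)*(1*1) = 209*1 = 209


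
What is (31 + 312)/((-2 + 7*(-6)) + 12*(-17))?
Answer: -343/248 ≈ -1.3831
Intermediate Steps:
(31 + 312)/((-2 + 7*(-6)) + 12*(-17)) = 343/((-2 - 42) - 204) = 343/(-44 - 204) = 343/(-248) = 343*(-1/248) = -343/248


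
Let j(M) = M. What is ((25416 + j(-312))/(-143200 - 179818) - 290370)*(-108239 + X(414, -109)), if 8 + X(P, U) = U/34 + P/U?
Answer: 9407364618440408499/299276177 ≈ 3.1434e+10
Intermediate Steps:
X(P, U) = -8 + U/34 + P/U (X(P, U) = -8 + (U/34 + P/U) = -8 + U/34 + P/U)
((25416 + j(-312))/(-143200 - 179818) - 290370)*(-108239 + X(414, -109)) = ((25416 - 312)/(-143200 - 179818) - 290370)*(-108239 + (-8 + (1/34)*(-109) + 414/(-109))) = (25104/(-323018) - 290370)*(-108239 + (-8 - 109/34 + 414*(-1/109))) = (25104*(-1/323018) - 290370)*(-108239 + (-8 - 109/34 - 414/109)) = (-12552/161509 - 290370)*(-108239 - 55605/3706) = -46897380882/161509*(-401189339/3706) = 9407364618440408499/299276177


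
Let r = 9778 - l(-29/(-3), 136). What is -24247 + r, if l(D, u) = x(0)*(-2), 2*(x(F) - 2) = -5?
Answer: -14470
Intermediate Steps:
x(F) = -½ (x(F) = 2 + (½)*(-5) = 2 - 5/2 = -½)
l(D, u) = 1 (l(D, u) = -½*(-2) = 1)
r = 9777 (r = 9778 - 1*1 = 9778 - 1 = 9777)
-24247 + r = -24247 + 9777 = -14470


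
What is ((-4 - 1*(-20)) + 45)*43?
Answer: 2623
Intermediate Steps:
((-4 - 1*(-20)) + 45)*43 = ((-4 + 20) + 45)*43 = (16 + 45)*43 = 61*43 = 2623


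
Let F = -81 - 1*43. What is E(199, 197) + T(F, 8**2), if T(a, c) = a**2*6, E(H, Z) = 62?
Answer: 92318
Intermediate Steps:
F = -124 (F = -81 - 43 = -124)
T(a, c) = 6*a**2
E(199, 197) + T(F, 8**2) = 62 + 6*(-124)**2 = 62 + 6*15376 = 62 + 92256 = 92318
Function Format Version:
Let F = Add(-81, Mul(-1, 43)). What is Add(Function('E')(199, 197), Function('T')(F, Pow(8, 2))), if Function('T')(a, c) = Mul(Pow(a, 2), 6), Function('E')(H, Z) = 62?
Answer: 92318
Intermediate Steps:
F = -124 (F = Add(-81, -43) = -124)
Function('T')(a, c) = Mul(6, Pow(a, 2))
Add(Function('E')(199, 197), Function('T')(F, Pow(8, 2))) = Add(62, Mul(6, Pow(-124, 2))) = Add(62, Mul(6, 15376)) = Add(62, 92256) = 92318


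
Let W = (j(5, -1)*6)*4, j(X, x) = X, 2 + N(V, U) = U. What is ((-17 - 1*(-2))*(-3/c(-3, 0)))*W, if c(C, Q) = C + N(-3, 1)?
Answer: -1350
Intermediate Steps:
N(V, U) = -2 + U
c(C, Q) = -1 + C (c(C, Q) = C + (-2 + 1) = C - 1 = -1 + C)
W = 120 (W = (5*6)*4 = 30*4 = 120)
((-17 - 1*(-2))*(-3/c(-3, 0)))*W = ((-17 - 1*(-2))*(-3/(-1 - 3)))*120 = ((-17 + 2)*(-3/(-4)))*120 = -(-45)*(-1)/4*120 = -15*3/4*120 = -45/4*120 = -1350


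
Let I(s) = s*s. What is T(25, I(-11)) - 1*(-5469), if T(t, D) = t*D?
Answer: 8494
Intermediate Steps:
I(s) = s²
T(t, D) = D*t
T(25, I(-11)) - 1*(-5469) = (-11)²*25 - 1*(-5469) = 121*25 + 5469 = 3025 + 5469 = 8494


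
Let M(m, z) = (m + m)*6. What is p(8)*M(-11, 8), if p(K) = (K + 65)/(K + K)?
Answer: -2409/4 ≈ -602.25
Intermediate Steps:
M(m, z) = 12*m (M(m, z) = (2*m)*6 = 12*m)
p(K) = (65 + K)/(2*K) (p(K) = (65 + K)/((2*K)) = (65 + K)*(1/(2*K)) = (65 + K)/(2*K))
p(8)*M(-11, 8) = ((½)*(65 + 8)/8)*(12*(-11)) = ((½)*(⅛)*73)*(-132) = (73/16)*(-132) = -2409/4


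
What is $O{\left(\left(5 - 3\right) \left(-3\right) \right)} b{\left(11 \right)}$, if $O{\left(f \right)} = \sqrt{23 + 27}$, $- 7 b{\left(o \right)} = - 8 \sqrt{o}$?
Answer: $\frac{40 \sqrt{22}}{7} \approx 26.802$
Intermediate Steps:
$b{\left(o \right)} = \frac{8 \sqrt{o}}{7}$ ($b{\left(o \right)} = - \frac{\left(-8\right) \sqrt{o}}{7} = \frac{8 \sqrt{o}}{7}$)
$O{\left(f \right)} = 5 \sqrt{2}$ ($O{\left(f \right)} = \sqrt{50} = 5 \sqrt{2}$)
$O{\left(\left(5 - 3\right) \left(-3\right) \right)} b{\left(11 \right)} = 5 \sqrt{2} \frac{8 \sqrt{11}}{7} = \frac{40 \sqrt{22}}{7}$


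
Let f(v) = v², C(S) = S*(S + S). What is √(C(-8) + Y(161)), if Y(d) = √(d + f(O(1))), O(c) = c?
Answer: √(128 + 9*√2) ≈ 11.863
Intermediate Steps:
C(S) = 2*S² (C(S) = S*(2*S) = 2*S²)
Y(d) = √(1 + d) (Y(d) = √(d + 1²) = √(d + 1) = √(1 + d))
√(C(-8) + Y(161)) = √(2*(-8)² + √(1 + 161)) = √(2*64 + √162) = √(128 + 9*√2)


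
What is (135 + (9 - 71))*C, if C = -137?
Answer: -10001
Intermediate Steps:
(135 + (9 - 71))*C = (135 + (9 - 71))*(-137) = (135 - 62)*(-137) = 73*(-137) = -10001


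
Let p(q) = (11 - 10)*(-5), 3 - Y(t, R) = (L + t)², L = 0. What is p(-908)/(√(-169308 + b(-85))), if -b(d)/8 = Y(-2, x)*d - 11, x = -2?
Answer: I*√1699/3398 ≈ 0.01213*I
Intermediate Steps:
Y(t, R) = 3 - t² (Y(t, R) = 3 - (0 + t)² = 3 - t²)
p(q) = -5 (p(q) = 1*(-5) = -5)
b(d) = 88 + 8*d (b(d) = -8*((3 - 1*(-2)²)*d - 11) = -8*((3 - 1*4)*d - 11) = -8*((3 - 4)*d - 11) = -8*(-d - 11) = -8*(-11 - d) = 88 + 8*d)
p(-908)/(√(-169308 + b(-85))) = -5/√(-169308 + (88 + 8*(-85))) = -5/√(-169308 + (88 - 680)) = -5/√(-169308 - 592) = -5*(-I*√1699/16990) = -(-1)*I*√1699/3398 = I*√1699/3398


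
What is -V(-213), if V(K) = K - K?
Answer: 0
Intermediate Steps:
V(K) = 0
-V(-213) = -1*0 = 0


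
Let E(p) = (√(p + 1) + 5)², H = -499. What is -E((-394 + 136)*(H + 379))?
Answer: -(5 + √30961)² ≈ -32746.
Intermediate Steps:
E(p) = (5 + √(1 + p))² (E(p) = (√(1 + p) + 5)² = (5 + √(1 + p))²)
-E((-394 + 136)*(H + 379)) = -(5 + √(1 + (-394 + 136)*(-499 + 379)))² = -(5 + √(1 - 258*(-120)))² = -(5 + √(1 + 30960))² = -(5 + √30961)²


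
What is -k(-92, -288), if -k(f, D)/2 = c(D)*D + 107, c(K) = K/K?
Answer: -362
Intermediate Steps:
c(K) = 1
k(f, D) = -214 - 2*D (k(f, D) = -2*(1*D + 107) = -2*(D + 107) = -2*(107 + D) = -214 - 2*D)
-k(-92, -288) = -(-214 - 2*(-288)) = -(-214 + 576) = -1*362 = -362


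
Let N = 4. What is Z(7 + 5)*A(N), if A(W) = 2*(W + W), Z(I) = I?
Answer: 192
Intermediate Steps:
A(W) = 4*W (A(W) = 2*(2*W) = 4*W)
Z(7 + 5)*A(N) = (7 + 5)*(4*4) = 12*16 = 192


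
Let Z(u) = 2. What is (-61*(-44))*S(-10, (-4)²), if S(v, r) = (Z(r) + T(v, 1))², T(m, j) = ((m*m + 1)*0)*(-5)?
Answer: 10736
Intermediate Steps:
T(m, j) = 0 (T(m, j) = ((m² + 1)*0)*(-5) = ((1 + m²)*0)*(-5) = 0*(-5) = 0)
S(v, r) = 4 (S(v, r) = (2 + 0)² = 2² = 4)
(-61*(-44))*S(-10, (-4)²) = -61*(-44)*4 = 2684*4 = 10736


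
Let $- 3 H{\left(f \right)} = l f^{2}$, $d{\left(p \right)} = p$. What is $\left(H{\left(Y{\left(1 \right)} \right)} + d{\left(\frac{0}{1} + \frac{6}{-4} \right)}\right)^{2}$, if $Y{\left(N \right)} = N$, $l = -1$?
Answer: $\frac{49}{36} \approx 1.3611$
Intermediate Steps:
$H{\left(f \right)} = \frac{f^{2}}{3}$ ($H{\left(f \right)} = - \frac{\left(-1\right) f^{2}}{3} = \frac{f^{2}}{3}$)
$\left(H{\left(Y{\left(1 \right)} \right)} + d{\left(\frac{0}{1} + \frac{6}{-4} \right)}\right)^{2} = \left(\frac{1^{2}}{3} + \left(\frac{0}{1} + \frac{6}{-4}\right)\right)^{2} = \left(\frac{1}{3} \cdot 1 + \left(0 \cdot 1 + 6 \left(- \frac{1}{4}\right)\right)\right)^{2} = \left(\frac{1}{3} + \left(0 - \frac{3}{2}\right)\right)^{2} = \left(\frac{1}{3} - \frac{3}{2}\right)^{2} = \left(- \frac{7}{6}\right)^{2} = \frac{49}{36}$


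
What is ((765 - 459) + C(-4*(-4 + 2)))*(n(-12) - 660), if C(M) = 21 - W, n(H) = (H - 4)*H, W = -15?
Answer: -160056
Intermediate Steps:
n(H) = H*(-4 + H) (n(H) = (-4 + H)*H = H*(-4 + H))
C(M) = 36 (C(M) = 21 - 1*(-15) = 21 + 15 = 36)
((765 - 459) + C(-4*(-4 + 2)))*(n(-12) - 660) = ((765 - 459) + 36)*(-12*(-4 - 12) - 660) = (306 + 36)*(-12*(-16) - 660) = 342*(192 - 660) = 342*(-468) = -160056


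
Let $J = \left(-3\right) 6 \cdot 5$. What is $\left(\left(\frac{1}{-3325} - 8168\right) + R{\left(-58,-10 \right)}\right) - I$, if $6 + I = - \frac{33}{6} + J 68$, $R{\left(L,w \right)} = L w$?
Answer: $- \frac{9685727}{6650} \approx -1456.5$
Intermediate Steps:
$J = -90$ ($J = \left(-18\right) 5 = -90$)
$I = - \frac{12263}{2}$ ($I = -6 - \left(6120 + \frac{33}{6}\right) = -6 - \frac{12251}{2} = - \frac{12263}{2} \approx -6131.5$)
$\left(\left(\frac{1}{-3325} - 8168\right) + R{\left(-58,-10 \right)}\right) - I = \left(\left(\frac{1}{-3325} - 8168\right) - -580\right) - - \frac{12263}{2} = \left(\left(- \frac{1}{3325} - 8168\right) + 580\right) + \frac{12263}{2} = \left(- \frac{27158601}{3325} + 580\right) + \frac{12263}{2} = - \frac{25230101}{3325} + \frac{12263}{2} = - \frac{9685727}{6650}$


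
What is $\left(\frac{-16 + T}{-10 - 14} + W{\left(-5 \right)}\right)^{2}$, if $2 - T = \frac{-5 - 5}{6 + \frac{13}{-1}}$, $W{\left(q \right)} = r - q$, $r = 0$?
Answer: $\frac{6241}{196} \approx 31.842$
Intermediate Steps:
$W{\left(q \right)} = - q$ ($W{\left(q \right)} = 0 - q = - q$)
$T = \frac{4}{7}$ ($T = 2 - \frac{-5 - 5}{6 + \frac{13}{-1}} = 2 - - \frac{10}{6 + 13 \left(-1\right)} = 2 - - \frac{10}{6 - 13} = 2 - - \frac{10}{-7} = 2 - \left(-10\right) \left(- \frac{1}{7}\right) = 2 - \frac{10}{7} = \frac{4}{7} \approx 0.57143$)
$\left(\frac{-16 + T}{-10 - 14} + W{\left(-5 \right)}\right)^{2} = \left(\frac{-16 + \frac{4}{7}}{-10 - 14} - -5\right)^{2} = \left(- \frac{108}{7 \left(-24\right)} + 5\right)^{2} = \left(\left(- \frac{108}{7}\right) \left(- \frac{1}{24}\right) + 5\right)^{2} = \left(\frac{9}{14} + 5\right)^{2} = \left(\frac{79}{14}\right)^{2} = \frac{6241}{196}$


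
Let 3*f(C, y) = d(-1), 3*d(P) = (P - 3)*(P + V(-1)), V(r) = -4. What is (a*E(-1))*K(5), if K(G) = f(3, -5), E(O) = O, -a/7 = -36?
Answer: -560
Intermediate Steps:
a = 252 (a = -7*(-36) = 252)
d(P) = (-4 + P)*(-3 + P)/3 (d(P) = ((P - 3)*(P - 4))/3 = ((-3 + P)*(-4 + P))/3 = ((-4 + P)*(-3 + P))/3 = (-4 + P)*(-3 + P)/3)
f(C, y) = 20/9 (f(C, y) = (4 - 7/3*(-1) + (⅓)*(-1)²)/3 = (4 + 7/3 + (⅓)*1)/3 = (4 + 7/3 + ⅓)/3 = (⅓)*(20/3) = 20/9)
K(G) = 20/9
(a*E(-1))*K(5) = (252*(-1))*(20/9) = -252*20/9 = -560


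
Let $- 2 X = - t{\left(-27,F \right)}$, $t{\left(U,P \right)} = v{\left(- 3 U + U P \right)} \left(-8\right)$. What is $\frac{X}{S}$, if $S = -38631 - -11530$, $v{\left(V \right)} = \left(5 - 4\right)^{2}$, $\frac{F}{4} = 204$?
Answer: $\frac{4}{27101} \approx 0.0001476$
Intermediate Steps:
$F = 816$ ($F = 4 \cdot 204 = 816$)
$v{\left(V \right)} = 1$ ($v{\left(V \right)} = 1^{2} = 1$)
$t{\left(U,P \right)} = -8$ ($t{\left(U,P \right)} = 1 \left(-8\right) = -8$)
$S = -27101$ ($S = -38631 + 11530 = -27101$)
$X = -4$ ($X = - \frac{\left(-1\right) \left(-8\right)}{2} = \left(- \frac{1}{2}\right) 8 = -4$)
$\frac{X}{S} = - \frac{4}{-27101} = \left(-4\right) \left(- \frac{1}{27101}\right) = \frac{4}{27101}$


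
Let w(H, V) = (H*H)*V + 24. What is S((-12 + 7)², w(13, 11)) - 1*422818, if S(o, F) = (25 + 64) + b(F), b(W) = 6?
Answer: -422723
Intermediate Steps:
w(H, V) = 24 + V*H² (w(H, V) = H²*V + 24 = V*H² + 24 = 24 + V*H²)
S(o, F) = 95 (S(o, F) = (25 + 64) + 6 = 89 + 6 = 95)
S((-12 + 7)², w(13, 11)) - 1*422818 = 95 - 1*422818 = 95 - 422818 = -422723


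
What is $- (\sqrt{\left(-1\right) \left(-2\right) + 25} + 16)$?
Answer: $-16 - 3 \sqrt{3} \approx -21.196$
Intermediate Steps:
$- (\sqrt{\left(-1\right) \left(-2\right) + 25} + 16) = - (\sqrt{2 + 25} + 16) = - (\sqrt{27} + 16) = - (3 \sqrt{3} + 16) = - (16 + 3 \sqrt{3}) = -16 - 3 \sqrt{3}$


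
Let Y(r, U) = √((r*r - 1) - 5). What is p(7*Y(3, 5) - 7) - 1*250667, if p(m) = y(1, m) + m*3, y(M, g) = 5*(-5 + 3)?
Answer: -250698 + 21*√3 ≈ -2.5066e+5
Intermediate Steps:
Y(r, U) = √(-6 + r²) (Y(r, U) = √((r² - 1) - 5) = √((-1 + r²) - 5) = √(-6 + r²))
y(M, g) = -10 (y(M, g) = 5*(-2) = -10)
p(m) = -10 + 3*m (p(m) = -10 + m*3 = -10 + 3*m)
p(7*Y(3, 5) - 7) - 1*250667 = (-10 + 3*(7*√(-6 + 3²) - 7)) - 1*250667 = (-10 + 3*(7*√(-6 + 9) - 7)) - 250667 = (-10 + 3*(7*√3 - 7)) - 250667 = (-10 + 3*(-7 + 7*√3)) - 250667 = (-10 + (-21 + 21*√3)) - 250667 = (-31 + 21*√3) - 250667 = -250698 + 21*√3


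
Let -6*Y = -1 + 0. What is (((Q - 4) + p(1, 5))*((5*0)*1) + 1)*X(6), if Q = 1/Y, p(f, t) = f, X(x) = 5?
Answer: 5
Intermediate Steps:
Y = 1/6 (Y = -(-1 + 0)/6 = -1/6*(-1) = 1/6 ≈ 0.16667)
Q = 6 (Q = 1/(1/6) = 6)
(((Q - 4) + p(1, 5))*((5*0)*1) + 1)*X(6) = (((6 - 4) + 1)*((5*0)*1) + 1)*5 = ((2 + 1)*(0*1) + 1)*5 = (3*0 + 1)*5 = (0 + 1)*5 = 1*5 = 5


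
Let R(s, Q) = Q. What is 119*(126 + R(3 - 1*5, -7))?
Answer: 14161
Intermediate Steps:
119*(126 + R(3 - 1*5, -7)) = 119*(126 - 7) = 119*119 = 14161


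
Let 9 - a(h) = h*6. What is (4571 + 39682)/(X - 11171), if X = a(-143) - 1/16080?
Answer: -711588240/165688321 ≈ -4.2947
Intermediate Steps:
a(h) = 9 - 6*h (a(h) = 9 - h*6 = 9 - 6*h)
X = 13941359/16080 (X = (9 - 6*(-143)) - 1/16080 = (9 + 858) - 1*1/16080 = 867 - 1/16080 = 13941359/16080 ≈ 867.00)
(4571 + 39682)/(X - 11171) = (4571 + 39682)/(13941359/16080 - 11171) = 44253/(-165688321/16080) = 44253*(-16080/165688321) = -711588240/165688321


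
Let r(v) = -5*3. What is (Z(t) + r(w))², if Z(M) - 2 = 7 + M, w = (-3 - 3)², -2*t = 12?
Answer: 144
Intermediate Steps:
t = -6 (t = -½*12 = -6)
w = 36 (w = (-6)² = 36)
Z(M) = 9 + M (Z(M) = 2 + (7 + M) = 9 + M)
r(v) = -15
(Z(t) + r(w))² = ((9 - 6) - 15)² = (3 - 15)² = (-12)² = 144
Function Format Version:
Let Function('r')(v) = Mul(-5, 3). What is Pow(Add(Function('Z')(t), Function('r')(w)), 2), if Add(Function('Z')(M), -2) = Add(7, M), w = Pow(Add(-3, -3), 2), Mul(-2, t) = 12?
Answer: 144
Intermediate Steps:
t = -6 (t = Mul(Rational(-1, 2), 12) = -6)
w = 36 (w = Pow(-6, 2) = 36)
Function('Z')(M) = Add(9, M) (Function('Z')(M) = Add(2, Add(7, M)) = Add(9, M))
Function('r')(v) = -15
Pow(Add(Function('Z')(t), Function('r')(w)), 2) = Pow(Add(Add(9, -6), -15), 2) = Pow(Add(3, -15), 2) = Pow(-12, 2) = 144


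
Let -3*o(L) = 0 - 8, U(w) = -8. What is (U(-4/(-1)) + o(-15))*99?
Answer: -528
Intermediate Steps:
o(L) = 8/3 (o(L) = -(0 - 8)/3 = -⅓*(-8) = 8/3)
(U(-4/(-1)) + o(-15))*99 = (-8 + 8/3)*99 = -16/3*99 = -528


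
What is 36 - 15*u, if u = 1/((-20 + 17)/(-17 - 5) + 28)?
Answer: 21954/619 ≈ 35.467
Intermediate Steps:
u = 22/619 (u = 1/(-3/(-22) + 28) = 1/(-3*(-1/22) + 28) = 1/(3/22 + 28) = 1/(619/22) = 22/619 ≈ 0.035541)
36 - 15*u = 36 - 15*22/619 = 36 - 330/619 = 21954/619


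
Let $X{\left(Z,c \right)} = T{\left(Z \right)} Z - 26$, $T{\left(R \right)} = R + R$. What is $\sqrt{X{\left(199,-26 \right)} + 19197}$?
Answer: $11 \sqrt{813} \approx 313.64$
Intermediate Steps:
$T{\left(R \right)} = 2 R$
$X{\left(Z,c \right)} = -26 + 2 Z^{2}$ ($X{\left(Z,c \right)} = 2 Z Z - 26 = 2 Z^{2} - 26 = -26 + 2 Z^{2}$)
$\sqrt{X{\left(199,-26 \right)} + 19197} = \sqrt{\left(-26 + 2 \cdot 199^{2}\right) + 19197} = \sqrt{\left(-26 + 2 \cdot 39601\right) + 19197} = \sqrt{\left(-26 + 79202\right) + 19197} = \sqrt{79176 + 19197} = \sqrt{98373} = 11 \sqrt{813}$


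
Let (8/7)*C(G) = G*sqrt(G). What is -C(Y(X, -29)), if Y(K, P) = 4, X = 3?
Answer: -7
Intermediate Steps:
C(G) = 7*G**(3/2)/8 (C(G) = 7*(G*sqrt(G))/8 = 7*G**(3/2)/8)
-C(Y(X, -29)) = -7*4**(3/2)/8 = -7*8/8 = -1*7 = -7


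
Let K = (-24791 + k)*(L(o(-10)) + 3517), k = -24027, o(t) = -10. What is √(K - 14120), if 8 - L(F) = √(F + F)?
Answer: √(-172097570 + 97636*I*√5) ≈ 8.32 + 13119.0*I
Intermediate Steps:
L(F) = 8 - √2*√F (L(F) = 8 - √(F + F) = 8 - √(2*F) = 8 - √2*√F)
K = -172083450 + 97636*I*√5 (K = (-24791 - 24027)*((8 - √2*√(-10)) + 3517) = -48818*((8 - √2*I*√10) + 3517) = -48818*((8 - 2*I*√5) + 3517) = -48818*(3525 - 2*I*√5) = -172083450 + 97636*I*√5 ≈ -1.7208e+8 + 2.1832e+5*I)
√(K - 14120) = √((-172083450 + 97636*I*√5) - 14120) = √(-172097570 + 97636*I*√5)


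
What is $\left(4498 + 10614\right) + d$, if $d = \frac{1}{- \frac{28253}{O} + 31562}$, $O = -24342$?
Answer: $\frac{11610707650526}{768310457} \approx 15112.0$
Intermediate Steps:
$d = \frac{24342}{768310457}$ ($d = \frac{1}{- \frac{28253}{-24342} + 31562} = \frac{1}{\left(-28253\right) \left(- \frac{1}{24342}\right) + 31562} = \frac{1}{\frac{28253}{24342} + 31562} = \frac{1}{\frac{768310457}{24342}} = \frac{24342}{768310457} \approx 3.1682 \cdot 10^{-5}$)
$\left(4498 + 10614\right) + d = \left(4498 + 10614\right) + \frac{24342}{768310457} = 15112 + \frac{24342}{768310457} = \frac{11610707650526}{768310457}$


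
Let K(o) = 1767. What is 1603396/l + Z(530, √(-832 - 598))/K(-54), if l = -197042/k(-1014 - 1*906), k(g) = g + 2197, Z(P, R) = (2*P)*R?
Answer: -222070346/98521 + 1060*I*√1430/1767 ≈ -2254.0 + 22.685*I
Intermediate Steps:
Z(P, R) = 2*P*R
k(g) = 2197 + g
l = -197042/277 (l = -197042/(2197 + (-1014 - 1*906)) = -197042/(2197 + (-1014 - 906)) = -197042/(2197 - 1920) = -197042/277 ≈ -711.34)
1603396/l + Z(530, √(-832 - 598))/K(-54) = 1603396/(-197042/277) + (2*530*√(-832 - 598))/1767 = 1603396*(-277/197042) + (2*530*√(-1430))*(1/1767) = -222070346/98521 + (2*530*(I*√1430))*(1/1767) = -222070346/98521 + (1060*I*√1430)*(1/1767) = -222070346/98521 + 1060*I*√1430/1767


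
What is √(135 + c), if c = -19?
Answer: 2*√29 ≈ 10.770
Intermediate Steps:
√(135 + c) = √(135 - 19) = √116 = 2*√29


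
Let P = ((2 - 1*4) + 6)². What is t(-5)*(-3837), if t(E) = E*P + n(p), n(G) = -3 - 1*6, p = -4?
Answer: 341493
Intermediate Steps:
P = 16 (P = ((2 - 4) + 6)² = (-2 + 6)² = 4² = 16)
n(G) = -9 (n(G) = -3 - 6 = -9)
t(E) = -9 + 16*E (t(E) = E*16 - 9 = 16*E - 9 = -9 + 16*E)
t(-5)*(-3837) = (-9 + 16*(-5))*(-3837) = (-9 - 80)*(-3837) = -89*(-3837) = 341493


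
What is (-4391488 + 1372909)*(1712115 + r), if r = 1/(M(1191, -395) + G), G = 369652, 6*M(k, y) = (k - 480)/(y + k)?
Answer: -3041387643333812881053/588486221 ≈ -5.1682e+12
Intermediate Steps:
M(k, y) = (-480 + k)/(6*(k + y)) (M(k, y) = ((k - 480)/(y + k))/6 = ((-480 + k)/(k + y))/6 = (-480 + k)/(6*(k + y)))
r = 1592/588486221 (r = 1/((-80 + (⅙)*1191)/(1191 - 395) + 369652) = 1/((-80 + 397/2)/796 + 369652) = 1/((1/796)*(237/2) + 369652) = 1/(237/1592 + 369652) = 1/(588486221/1592) = 1592/588486221 ≈ 2.7052e-6)
(-4391488 + 1372909)*(1712115 + r) = (-4391488 + 1372909)*(1712115 + 1592/588486221) = -3018579*1007556086269007/588486221 = -3041387643333812881053/588486221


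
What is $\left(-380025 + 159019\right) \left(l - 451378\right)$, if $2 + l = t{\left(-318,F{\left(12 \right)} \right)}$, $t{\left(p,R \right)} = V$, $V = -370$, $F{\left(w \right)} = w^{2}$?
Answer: $99839460500$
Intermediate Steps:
$t{\left(p,R \right)} = -370$
$l = -372$ ($l = -2 - 370 = -372$)
$\left(-380025 + 159019\right) \left(l - 451378\right) = \left(-380025 + 159019\right) \left(-372 - 451378\right) = \left(-221006\right) \left(-451750\right) = 99839460500$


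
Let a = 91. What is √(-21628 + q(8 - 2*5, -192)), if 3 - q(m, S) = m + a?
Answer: I*√21714 ≈ 147.36*I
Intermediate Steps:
q(m, S) = -88 - m (q(m, S) = 3 - (m + 91) = 3 - (91 + m) = 3 + (-91 - m) = -88 - m)
√(-21628 + q(8 - 2*5, -192)) = √(-21628 + (-88 - (8 - 2*5))) = √(-21628 + (-88 - (8 - 10))) = √(-21628 + (-88 - 1*(-2))) = √(-21628 + (-88 + 2)) = √(-21628 - 86) = √(-21714) = I*√21714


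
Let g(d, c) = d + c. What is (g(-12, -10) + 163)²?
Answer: 19881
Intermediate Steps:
g(d, c) = c + d
(g(-12, -10) + 163)² = ((-10 - 12) + 163)² = (-22 + 163)² = 141² = 19881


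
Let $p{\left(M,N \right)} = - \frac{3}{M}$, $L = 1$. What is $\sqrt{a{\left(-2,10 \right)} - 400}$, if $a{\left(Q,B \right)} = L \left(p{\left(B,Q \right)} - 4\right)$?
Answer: $\frac{i \sqrt{40430}}{10} \approx 20.107 i$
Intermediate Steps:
$a{\left(Q,B \right)} = -4 - \frac{3}{B}$ ($a{\left(Q,B \right)} = 1 \left(- \frac{3}{B} - 4\right) = 1 \left(-4 - \frac{3}{B}\right) = -4 - \frac{3}{B}$)
$\sqrt{a{\left(-2,10 \right)} - 400} = \sqrt{\left(-4 - \frac{3}{10}\right) - 400} = \sqrt{- \frac{43}{10} - 400} = \sqrt{- \frac{4043}{10}} = \frac{i \sqrt{40430}}{10}$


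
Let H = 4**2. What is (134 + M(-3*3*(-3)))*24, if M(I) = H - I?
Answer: 2952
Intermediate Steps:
H = 16
M(I) = 16 - I
(134 + M(-3*3*(-3)))*24 = (134 + (16 - (-3*3)*(-3)))*24 = (134 + (16 - (-9)*(-3)))*24 = (134 + (16 - 1*27))*24 = (134 + (16 - 27))*24 = (134 - 11)*24 = 123*24 = 2952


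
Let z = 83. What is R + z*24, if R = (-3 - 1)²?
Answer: 2008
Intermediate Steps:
R = 16 (R = (-4)² = 16)
R + z*24 = 16 + 83*24 = 16 + 1992 = 2008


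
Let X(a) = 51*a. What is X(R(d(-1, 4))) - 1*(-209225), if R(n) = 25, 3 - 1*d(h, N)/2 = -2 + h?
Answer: 210500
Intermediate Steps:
d(h, N) = 10 - 2*h (d(h, N) = 6 - 2*(-2 + h) = 6 + (4 - 2*h) = 10 - 2*h)
X(R(d(-1, 4))) - 1*(-209225) = 51*25 - 1*(-209225) = 1275 + 209225 = 210500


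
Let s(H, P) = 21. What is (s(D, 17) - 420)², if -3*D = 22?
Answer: 159201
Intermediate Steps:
D = -22/3 (D = -⅓*22 = -22/3 ≈ -7.3333)
(s(D, 17) - 420)² = (21 - 420)² = (-399)² = 159201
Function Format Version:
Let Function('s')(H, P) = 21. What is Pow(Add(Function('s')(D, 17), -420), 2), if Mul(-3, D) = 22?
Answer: 159201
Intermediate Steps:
D = Rational(-22, 3) (D = Mul(Rational(-1, 3), 22) = Rational(-22, 3) ≈ -7.3333)
Pow(Add(Function('s')(D, 17), -420), 2) = Pow(Add(21, -420), 2) = Pow(-399, 2) = 159201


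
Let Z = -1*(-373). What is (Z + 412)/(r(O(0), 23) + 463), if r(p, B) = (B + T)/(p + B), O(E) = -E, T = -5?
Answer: 18055/10667 ≈ 1.6926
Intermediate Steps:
r(p, B) = (-5 + B)/(B + p) (r(p, B) = (B - 5)/(p + B) = (-5 + B)/(B + p))
Z = 373
(Z + 412)/(r(O(0), 23) + 463) = (373 + 412)/((-5 + 23)/(23 - 1*0) + 463) = 785/(18/(23 + 0) + 463) = 785/(18/23 + 463) = 785/(10667/23) = 785*(23/10667) = 18055/10667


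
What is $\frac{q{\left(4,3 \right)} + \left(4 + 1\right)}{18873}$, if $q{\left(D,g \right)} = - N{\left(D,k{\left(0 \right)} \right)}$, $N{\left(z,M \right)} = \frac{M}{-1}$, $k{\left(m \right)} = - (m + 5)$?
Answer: $0$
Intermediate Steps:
$k{\left(m \right)} = -5 - m$ ($k{\left(m \right)} = - (5 + m) = -5 - m$)
$N{\left(z,M \right)} = - M$ ($N{\left(z,M \right)} = M \left(-1\right) = - M$)
$q{\left(D,g \right)} = -5$ ($q{\left(D,g \right)} = - \left(-1\right) \left(-5 - 0\right) = - \left(-1\right) \left(-5 + 0\right) = - \left(-1\right) \left(-5\right) = \left(-1\right) 5 = -5$)
$\frac{q{\left(4,3 \right)} + \left(4 + 1\right)}{18873} = \frac{-5 + \left(4 + 1\right)}{18873} = \left(-5 + 5\right) \frac{1}{18873} = 0 \cdot \frac{1}{18873} = 0$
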